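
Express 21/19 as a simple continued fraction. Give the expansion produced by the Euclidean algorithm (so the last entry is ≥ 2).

[1; 9, 2]

21 = 1*19 + 2
19 = 9*2 + 1
2 = 2*1 + 0  (stop)
So 21/19 = [1; 9, 2].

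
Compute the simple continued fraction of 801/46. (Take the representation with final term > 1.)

[17; 2, 2, 2, 1, 2]

801 = 17*46 + 19
46 = 2*19 + 8
19 = 2*8 + 3
8 = 2*3 + 2
3 = 1*2 + 1
2 = 2*1 + 0  (stop)
So 801/46 = [17; 2, 2, 2, 1, 2].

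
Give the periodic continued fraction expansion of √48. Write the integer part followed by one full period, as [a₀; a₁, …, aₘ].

a₀ = ⌊√48⌋ = 6.
With m₀=0, d₀=1 and mₖ₊₁ = dₖaₖ − mₖ, dₖ₊₁ = (n − mₖ₊₁²)/dₖ, aₖ₊₁ = ⌊(a₀+mₖ₊₁)/dₖ₊₁⌋:
  k=1: m=6, d=12, a=1
  k=2: m=6, d=1, a=12
d=1 and a=2a₀=12 at k=2, so the next step gives (m, d) = (6, 12) again — its k=1 value — and the period has length 2.

[6; 1, 12]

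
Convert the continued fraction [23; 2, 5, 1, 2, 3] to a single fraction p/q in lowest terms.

Fold from the inside: start with 3/1.
  2 + 1/3 = 7/3
  1 + 3/7 = 10/7
  5 + 7/10 = 57/10
  2 + 10/57 = 124/57
  23 + 57/124 = 2909/124

2909/124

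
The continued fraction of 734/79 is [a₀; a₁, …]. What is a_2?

2

734 = 9·79 + 23   →  a_0 = 9
79 = 3·23 + 10   →  a_1 = 3
23 = 2·10 + 3   →  a_2 = 2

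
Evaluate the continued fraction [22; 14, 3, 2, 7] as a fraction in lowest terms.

16398/743

Using pₖ = aₖpₖ₋₁ + pₖ₋₂ and qₖ = aₖqₖ₋₁ + qₖ₋₂:
  k=0: a=22, p=22, q=1
  k=1: a=14, p=309, q=14
  k=2: a=3, p=949, q=43
  k=3: a=2, p=2207, q=100
  k=4: a=7, p=16398, q=743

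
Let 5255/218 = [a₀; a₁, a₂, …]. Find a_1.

5255 = 24·218 + 23   →  a_0 = 24
218 = 9·23 + 11   →  a_1 = 9

9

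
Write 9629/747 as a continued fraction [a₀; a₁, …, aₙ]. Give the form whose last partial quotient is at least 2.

[12; 1, 8, 9, 9]

9629 = 12×747 + 665
747 = 1×665 + 82
665 = 8×82 + 9
82 = 9×9 + 1
9 = 9×1 + 0  (stop)
So 9629/747 = [12; 1, 8, 9, 9].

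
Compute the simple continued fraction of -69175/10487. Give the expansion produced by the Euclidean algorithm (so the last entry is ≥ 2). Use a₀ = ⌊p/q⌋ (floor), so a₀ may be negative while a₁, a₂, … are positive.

-69175 = -7·10487 + 4234
10487 = 2·4234 + 2019
4234 = 2·2019 + 196
2019 = 10·196 + 59
196 = 3·59 + 19
59 = 3·19 + 2
19 = 9·2 + 1
2 = 2·1 + 0  (stop)
So -69175/10487 = [-7; 2, 2, 10, 3, 3, 9, 2].

[-7; 2, 2, 10, 3, 3, 9, 2]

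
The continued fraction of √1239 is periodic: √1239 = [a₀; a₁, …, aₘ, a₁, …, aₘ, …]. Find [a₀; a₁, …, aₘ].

a₀ = ⌊√1239⌋ = 35.
With m₀=0, d₀=1 and mₖ₊₁ = dₖaₖ − mₖ, dₖ₊₁ = (n − mₖ₊₁²)/dₖ, aₖ₊₁ = ⌊(a₀+mₖ₊₁)/dₖ₊₁⌋:
  k=1: m=35, d=14, a=5
  k=2: m=35, d=1, a=70
d=1 and a=2a₀=70 at k=2, so the next step gives (m, d) = (35, 14) again — its k=1 value — and the period has length 2.

[35; 5, 70]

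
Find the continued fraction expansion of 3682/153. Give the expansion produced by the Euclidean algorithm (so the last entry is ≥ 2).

3682 = 24·153 + 10
153 = 15·10 + 3
10 = 3·3 + 1
3 = 3·1 + 0  (stop)
So 3682/153 = [24; 15, 3, 3].

[24; 15, 3, 3]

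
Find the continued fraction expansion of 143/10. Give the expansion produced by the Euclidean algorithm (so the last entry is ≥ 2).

[14; 3, 3]

143 = 14*10 + 3
10 = 3*3 + 1
3 = 3*1 + 0  (stop)
So 143/10 = [14; 3, 3].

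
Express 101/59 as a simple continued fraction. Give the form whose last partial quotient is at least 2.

[1; 1, 2, 2, 8]

101 = 1×59 + 42
59 = 1×42 + 17
42 = 2×17 + 8
17 = 2×8 + 1
8 = 8×1 + 0  (stop)
So 101/59 = [1; 1, 2, 2, 8].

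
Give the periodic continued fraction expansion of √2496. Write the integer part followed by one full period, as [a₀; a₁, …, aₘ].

a₀ = ⌊√2496⌋ = 49.

[49; 1, 23, 1, 98]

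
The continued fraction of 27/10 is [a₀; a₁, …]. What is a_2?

2

27 = 2·10 + 7   →  a_0 = 2
10 = 1·7 + 3   →  a_1 = 1
7 = 2·3 + 1   →  a_2 = 2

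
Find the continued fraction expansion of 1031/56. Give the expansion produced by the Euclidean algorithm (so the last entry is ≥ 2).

[18; 2, 2, 3, 3]

1031 = 18·56 + 23
56 = 2·23 + 10
23 = 2·10 + 3
10 = 3·3 + 1
3 = 3·1 + 0  (stop)
So 1031/56 = [18; 2, 2, 3, 3].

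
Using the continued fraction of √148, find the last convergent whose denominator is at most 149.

1764/145

√148 = [12; 6, 24, …] (period length 2).
Convergents:
  p_0/q_0 = 12/1
  p_1/q_1 = 73/6
  p_2/q_2 = 1764/145
  p_3/q_3 = 10657/876
q_2 = 145 ≤ 149 < 876 = q_3, so the answer is 1764/145.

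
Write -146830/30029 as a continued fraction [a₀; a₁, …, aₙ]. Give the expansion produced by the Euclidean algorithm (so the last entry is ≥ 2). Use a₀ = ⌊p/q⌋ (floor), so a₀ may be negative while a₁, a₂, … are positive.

-146830 = -5·30029 + 3315
30029 = 9·3315 + 194
3315 = 17·194 + 17
194 = 11·17 + 7
17 = 2·7 + 3
7 = 2·3 + 1
3 = 3·1 + 0  (stop)
So -146830/30029 = [-5; 9, 17, 11, 2, 2, 3].

[-5; 9, 17, 11, 2, 2, 3]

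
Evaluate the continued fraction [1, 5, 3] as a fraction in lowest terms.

Fold from the inside: start with 3/1.
  5 + 1/3 = 16/3
  1 + 3/16 = 19/16

19/16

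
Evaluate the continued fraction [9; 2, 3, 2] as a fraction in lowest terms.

151/16

Using pₖ = aₖpₖ₋₁ + pₖ₋₂ and qₖ = aₖqₖ₋₁ + qₖ₋₂:
  k=0: a=9, p=9, q=1
  k=1: a=2, p=19, q=2
  k=2: a=3, p=66, q=7
  k=3: a=2, p=151, q=16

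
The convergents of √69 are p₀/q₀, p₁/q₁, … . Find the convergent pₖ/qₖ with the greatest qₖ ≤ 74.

515/62

√69 = [8; 3, 3, 1, 4, 1, 3, 3, 16, …] (period length 8).
Convergents:
  p_0/q_0 = 8/1
  p_1/q_1 = 25/3
  p_2/q_2 = 83/10
  p_3/q_3 = 108/13
  p_4/q_4 = 515/62
  p_5/q_5 = 623/75
q_4 = 62 ≤ 74 < 75 = q_5, so the answer is 515/62.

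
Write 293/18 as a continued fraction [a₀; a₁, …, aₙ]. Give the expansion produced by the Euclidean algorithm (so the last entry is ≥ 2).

293 = 16*18 + 5
18 = 3*5 + 3
5 = 1*3 + 2
3 = 1*2 + 1
2 = 2*1 + 0  (stop)
So 293/18 = [16; 3, 1, 1, 2].

[16; 3, 1, 1, 2]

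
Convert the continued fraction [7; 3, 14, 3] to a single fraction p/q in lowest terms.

967/132

Using pₖ = aₖpₖ₋₁ + pₖ₋₂ and qₖ = aₖqₖ₋₁ + qₖ₋₂:
  k=0: a=7, p=7, q=1
  k=1: a=3, p=22, q=3
  k=2: a=14, p=315, q=43
  k=3: a=3, p=967, q=132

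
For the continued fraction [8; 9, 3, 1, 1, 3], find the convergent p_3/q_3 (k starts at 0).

300/37

Using pₖ = aₖpₖ₋₁ + pₖ₋₂, qₖ = aₖqₖ₋₁ + qₖ₋₂ (with p₋₁=1, p₋₂=0, q₋₁=0, q₋₂=1):
  k=0: a=8, p=8, q=1
  k=1: a=9, p=73, q=9
  k=2: a=3, p=227, q=28
  k=3: a=1, p=300, q=37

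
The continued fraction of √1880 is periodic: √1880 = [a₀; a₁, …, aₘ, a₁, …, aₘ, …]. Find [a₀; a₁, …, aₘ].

[43; 2, 1, 3, 1, 2, 86]

a₀ = ⌊√1880⌋ = 43.
With m₀=0, d₀=1 and mₖ₊₁ = dₖaₖ − mₖ, dₖ₊₁ = (n − mₖ₊₁²)/dₖ, aₖ₊₁ = ⌊(a₀+mₖ₊₁)/dₖ₊₁⌋:
  k=1: m=43, d=31, a=2
  k=2: m=19, d=49, a=1
  k=3: m=30, d=20, a=3
  k=4: m=30, d=49, a=1
  k=5: m=19, d=31, a=2
  k=6: m=43, d=1, a=86
d=1 and a=2a₀=86 at k=6, so the next step gives (m, d) = (43, 31) again — its k=1 value — and the period has length 6.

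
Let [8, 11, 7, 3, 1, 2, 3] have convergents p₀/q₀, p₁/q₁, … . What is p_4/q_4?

2613/323

Using pₖ = aₖpₖ₋₁ + pₖ₋₂, qₖ = aₖqₖ₋₁ + qₖ₋₂ (with p₋₁=1, p₋₂=0, q₋₁=0, q₋₂=1):
  k=0: a=8, p=8, q=1
  k=1: a=11, p=89, q=11
  k=2: a=7, p=631, q=78
  k=3: a=3, p=1982, q=245
  k=4: a=1, p=2613, q=323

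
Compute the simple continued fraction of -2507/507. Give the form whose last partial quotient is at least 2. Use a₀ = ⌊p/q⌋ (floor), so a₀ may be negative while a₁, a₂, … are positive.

[-5; 18, 9, 3]

-2507 = -5*507 + 28
507 = 18*28 + 3
28 = 9*3 + 1
3 = 3*1 + 0  (stop)
So -2507/507 = [-5; 18, 9, 3].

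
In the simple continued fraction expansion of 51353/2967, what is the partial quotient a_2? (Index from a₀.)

4

51353 = 17·2967 + 914   →  a_0 = 17
2967 = 3·914 + 225   →  a_1 = 3
914 = 4·225 + 14   →  a_2 = 4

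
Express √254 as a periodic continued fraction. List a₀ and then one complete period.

a₀ = ⌊√254⌋ = 15.
With m₀=0, d₀=1 and mₖ₊₁ = dₖaₖ − mₖ, dₖ₊₁ = (n − mₖ₊₁²)/dₖ, aₖ₊₁ = ⌊(a₀+mₖ₊₁)/dₖ₊₁⌋:
  k=1: m=15, d=29, a=1
  k=2: m=14, d=2, a=14
  k=3: m=14, d=29, a=1
  k=4: m=15, d=1, a=30
d=1 and a=2a₀=30 at k=4, so the next step gives (m, d) = (15, 29) again — its k=1 value — and the period has length 4.

[15; 1, 14, 1, 30]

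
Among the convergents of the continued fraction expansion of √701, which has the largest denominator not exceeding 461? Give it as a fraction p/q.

11782/445

√701 = [26; 2, 10, 10, 2, 52, …] (period length 5).
Convergents:
  p_0/q_0 = 26/1
  p_1/q_1 = 53/2
  p_2/q_2 = 556/21
  p_3/q_3 = 5613/212
  p_4/q_4 = 11782/445
  p_5/q_5 = 618277/23352
q_4 = 445 ≤ 461 < 23352 = q_5, so the answer is 11782/445.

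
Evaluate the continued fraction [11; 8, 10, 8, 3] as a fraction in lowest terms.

Using pₖ = aₖpₖ₋₁ + pₖ₋₂ and qₖ = aₖqₖ₋₁ + qₖ₋₂:
  k=0: a=11, p=11, q=1
  k=1: a=8, p=89, q=8
  k=2: a=10, p=901, q=81
  k=3: a=8, p=7297, q=656
  k=4: a=3, p=22792, q=2049

22792/2049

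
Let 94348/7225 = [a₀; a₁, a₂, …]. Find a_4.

94348 = 13·7225 + 423   →  a_0 = 13
7225 = 17·423 + 34   →  a_1 = 17
423 = 12·34 + 15   →  a_2 = 12
34 = 2·15 + 4   →  a_3 = 2
15 = 3·4 + 3   →  a_4 = 3

3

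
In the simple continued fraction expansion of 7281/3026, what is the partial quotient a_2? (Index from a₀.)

2

7281 = 2·3026 + 1229   →  a_0 = 2
3026 = 2·1229 + 568   →  a_1 = 2
1229 = 2·568 + 93   →  a_2 = 2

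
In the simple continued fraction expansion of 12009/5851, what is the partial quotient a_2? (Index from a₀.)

12009 = 2·5851 + 307   →  a_0 = 2
5851 = 19·307 + 18   →  a_1 = 19
307 = 17·18 + 1   →  a_2 = 17

17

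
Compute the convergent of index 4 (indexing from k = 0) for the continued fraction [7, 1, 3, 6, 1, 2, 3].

Using pₖ = aₖpₖ₋₁ + pₖ₋₂, qₖ = aₖqₖ₋₁ + qₖ₋₂ (with p₋₁=1, p₋₂=0, q₋₁=0, q₋₂=1):
  k=0: a=7, p=7, q=1
  k=1: a=1, p=8, q=1
  k=2: a=3, p=31, q=4
  k=3: a=6, p=194, q=25
  k=4: a=1, p=225, q=29

225/29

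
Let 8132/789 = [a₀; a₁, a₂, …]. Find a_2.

3

8132 = 10·789 + 242   →  a_0 = 10
789 = 3·242 + 63   →  a_1 = 3
242 = 3·63 + 53   →  a_2 = 3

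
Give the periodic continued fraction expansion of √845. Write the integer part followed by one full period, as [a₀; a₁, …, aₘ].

[29; 14, 1, 1, 14, 58]

a₀ = ⌊√845⌋ = 29.
With m₀=0, d₀=1 and mₖ₊₁ = dₖaₖ − mₖ, dₖ₊₁ = (n − mₖ₊₁²)/dₖ, aₖ₊₁ = ⌊(a₀+mₖ₊₁)/dₖ₊₁⌋:
  k=1: m=29, d=4, a=14
  k=2: m=27, d=29, a=1
  k=3: m=2, d=29, a=1
  k=4: m=27, d=4, a=14
  k=5: m=29, d=1, a=58
d=1 and a=2a₀=58 at k=5, so the next step gives (m, d) = (29, 4) again — its k=1 value — and the period has length 5.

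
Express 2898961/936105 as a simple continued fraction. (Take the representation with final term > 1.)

2898961 = 3·936105 + 90646
936105 = 10·90646 + 29645
90646 = 3·29645 + 1711
29645 = 17·1711 + 558
1711 = 3·558 + 37
558 = 15·37 + 3
37 = 12·3 + 1
3 = 3·1 + 0  (stop)
So 2898961/936105 = [3; 10, 3, 17, 3, 15, 12, 3].

[3; 10, 3, 17, 3, 15, 12, 3]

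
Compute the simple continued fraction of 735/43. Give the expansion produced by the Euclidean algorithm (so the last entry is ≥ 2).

735 = 17×43 + 4
43 = 10×4 + 3
4 = 1×3 + 1
3 = 3×1 + 0  (stop)
So 735/43 = [17; 10, 1, 3].

[17; 10, 1, 3]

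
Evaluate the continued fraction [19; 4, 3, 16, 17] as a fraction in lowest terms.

69559/3617

Using pₖ = aₖpₖ₋₁ + pₖ₋₂ and qₖ = aₖqₖ₋₁ + qₖ₋₂:
  k=0: a=19, p=19, q=1
  k=1: a=4, p=77, q=4
  k=2: a=3, p=250, q=13
  k=3: a=16, p=4077, q=212
  k=4: a=17, p=69559, q=3617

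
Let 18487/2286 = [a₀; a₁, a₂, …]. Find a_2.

2

18487 = 8·2286 + 199   →  a_0 = 8
2286 = 11·199 + 97   →  a_1 = 11
199 = 2·97 + 5   →  a_2 = 2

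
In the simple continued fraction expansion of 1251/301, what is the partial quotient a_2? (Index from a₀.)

1251 = 4·301 + 47   →  a_0 = 4
301 = 6·47 + 19   →  a_1 = 6
47 = 2·19 + 9   →  a_2 = 2

2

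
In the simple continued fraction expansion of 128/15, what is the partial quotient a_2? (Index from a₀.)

128 = 8·15 + 8   →  a_0 = 8
15 = 1·8 + 7   →  a_1 = 1
8 = 1·7 + 1   →  a_2 = 1

1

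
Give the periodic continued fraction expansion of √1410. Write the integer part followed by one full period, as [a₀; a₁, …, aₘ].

[37; 1, 1, 4, 1, 1, 74]

a₀ = ⌊√1410⌋ = 37.
With m₀=0, d₀=1 and mₖ₊₁ = dₖaₖ − mₖ, dₖ₊₁ = (n − mₖ₊₁²)/dₖ, aₖ₊₁ = ⌊(a₀+mₖ₊₁)/dₖ₊₁⌋:
  k=1: m=37, d=41, a=1
  k=2: m=4, d=34, a=1
  k=3: m=30, d=15, a=4
  k=4: m=30, d=34, a=1
  k=5: m=4, d=41, a=1
  k=6: m=37, d=1, a=74
d=1 and a=2a₀=74 at k=6, so the next step gives (m, d) = (37, 41) again — its k=1 value — and the period has length 6.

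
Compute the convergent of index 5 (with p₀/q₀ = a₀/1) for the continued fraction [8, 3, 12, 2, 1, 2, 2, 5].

2539/305

Using pₖ = aₖpₖ₋₁ + pₖ₋₂, qₖ = aₖqₖ₋₁ + qₖ₋₂ (with p₋₁=1, p₋₂=0, q₋₁=0, q₋₂=1):
  k=0: a=8, p=8, q=1
  k=1: a=3, p=25, q=3
  k=2: a=12, p=308, q=37
  k=3: a=2, p=641, q=77
  k=4: a=1, p=949, q=114
  k=5: a=2, p=2539, q=305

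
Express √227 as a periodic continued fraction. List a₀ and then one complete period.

[15; 15, 30]

a₀ = ⌊√227⌋ = 15.
With m₀=0, d₀=1 and mₖ₊₁ = dₖaₖ − mₖ, dₖ₊₁ = (n − mₖ₊₁²)/dₖ, aₖ₊₁ = ⌊(a₀+mₖ₊₁)/dₖ₊₁⌋:
  k=1: m=15, d=2, a=15
  k=2: m=15, d=1, a=30
d=1 and a=2a₀=30 at k=2, so the next step gives (m, d) = (15, 2) again — its k=1 value — and the period has length 2.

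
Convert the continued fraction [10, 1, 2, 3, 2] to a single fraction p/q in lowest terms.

Using pₖ = aₖpₖ₋₁ + pₖ₋₂ and qₖ = aₖqₖ₋₁ + qₖ₋₂:
  k=0: a=10, p=10, q=1
  k=1: a=1, p=11, q=1
  k=2: a=2, p=32, q=3
  k=3: a=3, p=107, q=10
  k=4: a=2, p=246, q=23

246/23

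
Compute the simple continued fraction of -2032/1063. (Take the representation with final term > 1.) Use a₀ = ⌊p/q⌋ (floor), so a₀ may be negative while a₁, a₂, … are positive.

-2032 = -2×1063 + 94
1063 = 11×94 + 29
94 = 3×29 + 7
29 = 4×7 + 1
7 = 7×1 + 0  (stop)
So -2032/1063 = [-2; 11, 3, 4, 7].

[-2; 11, 3, 4, 7]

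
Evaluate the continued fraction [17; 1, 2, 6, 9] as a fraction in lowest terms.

Fold from the inside: start with 9/1.
  6 + 1/9 = 55/9
  2 + 9/55 = 119/55
  1 + 55/119 = 174/119
  17 + 119/174 = 3077/174

3077/174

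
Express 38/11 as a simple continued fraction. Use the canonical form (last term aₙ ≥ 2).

38 = 3*11 + 5
11 = 2*5 + 1
5 = 5*1 + 0  (stop)
So 38/11 = [3; 2, 5].

[3; 2, 5]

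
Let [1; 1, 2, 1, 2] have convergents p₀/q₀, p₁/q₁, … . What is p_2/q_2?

5/3

Using pₖ = aₖpₖ₋₁ + pₖ₋₂, qₖ = aₖqₖ₋₁ + qₖ₋₂ (with p₋₁=1, p₋₂=0, q₋₁=0, q₋₂=1):
  k=0: a=1, p=1, q=1
  k=1: a=1, p=2, q=1
  k=2: a=2, p=5, q=3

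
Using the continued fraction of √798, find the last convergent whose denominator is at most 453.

√798 = [28; 4, 56, …] (period length 2).
Convergents:
  p_0/q_0 = 28/1
  p_1/q_1 = 113/4
  p_2/q_2 = 6356/225
  p_3/q_3 = 25537/904
q_2 = 225 ≤ 453 < 904 = q_3, so the answer is 6356/225.

6356/225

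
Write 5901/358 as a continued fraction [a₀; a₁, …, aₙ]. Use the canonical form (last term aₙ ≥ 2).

[16; 2, 14, 2, 2, 2]

5901 = 16*358 + 173
358 = 2*173 + 12
173 = 14*12 + 5
12 = 2*5 + 2
5 = 2*2 + 1
2 = 2*1 + 0  (stop)
So 5901/358 = [16; 2, 14, 2, 2, 2].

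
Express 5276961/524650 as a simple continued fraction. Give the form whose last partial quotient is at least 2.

5276961 = 10×524650 + 30461
524650 = 17×30461 + 6813
30461 = 4×6813 + 3209
6813 = 2×3209 + 395
3209 = 8×395 + 49
395 = 8×49 + 3
49 = 16×3 + 1
3 = 3×1 + 0  (stop)
So 5276961/524650 = [10; 17, 4, 2, 8, 8, 16, 3].

[10; 17, 4, 2, 8, 8, 16, 3]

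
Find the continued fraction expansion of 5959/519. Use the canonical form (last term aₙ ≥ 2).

5959 = 11*519 + 250
519 = 2*250 + 19
250 = 13*19 + 3
19 = 6*3 + 1
3 = 3*1 + 0  (stop)
So 5959/519 = [11; 2, 13, 6, 3].

[11; 2, 13, 6, 3]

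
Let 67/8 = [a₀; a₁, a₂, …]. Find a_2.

1

67 = 8·8 + 3   →  a_0 = 8
8 = 2·3 + 2   →  a_1 = 2
3 = 1·2 + 1   →  a_2 = 1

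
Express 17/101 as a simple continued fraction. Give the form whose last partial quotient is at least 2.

17 = 0·101 + 17
101 = 5·17 + 16
17 = 1·16 + 1
16 = 16·1 + 0  (stop)
So 17/101 = [0; 5, 1, 16].

[0; 5, 1, 16]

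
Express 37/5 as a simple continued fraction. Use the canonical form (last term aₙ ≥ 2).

[7; 2, 2]

37 = 7*5 + 2
5 = 2*2 + 1
2 = 2*1 + 0  (stop)
So 37/5 = [7; 2, 2].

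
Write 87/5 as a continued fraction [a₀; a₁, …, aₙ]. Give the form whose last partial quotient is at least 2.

[17; 2, 2]

87 = 17*5 + 2
5 = 2*2 + 1
2 = 2*1 + 0  (stop)
So 87/5 = [17; 2, 2].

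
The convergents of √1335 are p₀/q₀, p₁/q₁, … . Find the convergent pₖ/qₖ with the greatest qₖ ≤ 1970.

45124/1235

√1335 = [36; 1, 1, 6, 7, 6, 1, 1, 72, …] (period length 8).
Convergents:
  p_0/q_0 = 36/1
  p_1/q_1 = 37/1
  p_2/q_2 = 73/2
  p_3/q_3 = 475/13
  p_4/q_4 = 3398/93
  p_5/q_5 = 20863/571
  p_6/q_6 = 24261/664
  p_7/q_7 = 45124/1235
  p_8/q_8 = 3273189/89584
q_7 = 1235 ≤ 1970 < 89584 = q_8, so the answer is 45124/1235.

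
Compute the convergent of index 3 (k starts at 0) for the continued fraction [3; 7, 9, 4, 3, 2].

Using pₖ = aₖpₖ₋₁ + pₖ₋₂, qₖ = aₖqₖ₋₁ + qₖ₋₂ (with p₋₁=1, p₋₂=0, q₋₁=0, q₋₂=1):
  k=0: a=3, p=3, q=1
  k=1: a=7, p=22, q=7
  k=2: a=9, p=201, q=64
  k=3: a=4, p=826, q=263

826/263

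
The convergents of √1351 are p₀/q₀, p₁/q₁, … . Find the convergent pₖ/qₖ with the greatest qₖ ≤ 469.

6175/168

√1351 = [36; 1, 3, 10, 3, 1, 72, …] (period length 6).
Convergents:
  p_0/q_0 = 36/1
  p_1/q_1 = 37/1
  p_2/q_2 = 147/4
  p_3/q_3 = 1507/41
  p_4/q_4 = 4668/127
  p_5/q_5 = 6175/168
  p_6/q_6 = 449268/12223
q_5 = 168 ≤ 469 < 12223 = q_6, so the answer is 6175/168.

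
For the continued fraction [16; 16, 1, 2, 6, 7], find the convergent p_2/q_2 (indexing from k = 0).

273/17

Using pₖ = aₖpₖ₋₁ + pₖ₋₂, qₖ = aₖqₖ₋₁ + qₖ₋₂ (with p₋₁=1, p₋₂=0, q₋₁=0, q₋₂=1):
  k=0: a=16, p=16, q=1
  k=1: a=16, p=257, q=16
  k=2: a=1, p=273, q=17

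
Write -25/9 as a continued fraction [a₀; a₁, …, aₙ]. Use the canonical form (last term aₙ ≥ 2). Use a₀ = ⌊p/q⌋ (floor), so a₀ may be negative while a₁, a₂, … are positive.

-25 = -3*9 + 2
9 = 4*2 + 1
2 = 2*1 + 0  (stop)
So -25/9 = [-3; 4, 2].

[-3; 4, 2]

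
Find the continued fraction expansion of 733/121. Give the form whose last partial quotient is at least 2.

733 = 6·121 + 7
121 = 17·7 + 2
7 = 3·2 + 1
2 = 2·1 + 0  (stop)
So 733/121 = [6; 17, 3, 2].

[6; 17, 3, 2]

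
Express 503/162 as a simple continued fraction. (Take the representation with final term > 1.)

[3; 9, 1, 1, 8]

503 = 3·162 + 17
162 = 9·17 + 9
17 = 1·9 + 8
9 = 1·8 + 1
8 = 8·1 + 0  (stop)
So 503/162 = [3; 9, 1, 1, 8].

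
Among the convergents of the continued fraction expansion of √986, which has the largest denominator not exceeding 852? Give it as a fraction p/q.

√986 = [31; 2, 2, 62, …] (period length 3).
Convergents:
  p_0/q_0 = 31/1
  p_1/q_1 = 63/2
  p_2/q_2 = 157/5
  p_3/q_3 = 9797/312
  p_4/q_4 = 19751/629
  p_5/q_5 = 49299/1570
q_4 = 629 ≤ 852 < 1570 = q_5, so the answer is 19751/629.

19751/629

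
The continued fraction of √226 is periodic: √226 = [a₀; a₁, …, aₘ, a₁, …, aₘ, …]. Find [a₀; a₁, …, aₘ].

[15; 30]

a₀ = ⌊√226⌋ = 15.
With m₀=0, d₀=1 and mₖ₊₁ = dₖaₖ − mₖ, dₖ₊₁ = (n − mₖ₊₁²)/dₖ, aₖ₊₁ = ⌊(a₀+mₖ₊₁)/dₖ₊₁⌋:
  k=1: m=15, d=1, a=30
d=1 and a=2a₀=30 at k=1, so the next step gives (m, d) = (15, 1) again — its k=1 value — and the period has length 1.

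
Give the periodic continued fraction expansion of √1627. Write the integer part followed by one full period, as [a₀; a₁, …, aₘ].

a₀ = ⌊√1627⌋ = 40.
With m₀=0, d₀=1 and mₖ₊₁ = dₖaₖ − mₖ, dₖ₊₁ = (n − mₖ₊₁²)/dₖ, aₖ₊₁ = ⌊(a₀+mₖ₊₁)/dₖ₊₁⌋:
  k=1: m=40, d=27, a=2
  k=2: m=14, d=53, a=1
  k=3: m=39, d=2, a=39
  k=4: m=39, d=53, a=1
  k=5: m=14, d=27, a=2
  k=6: m=40, d=1, a=80
d=1 and a=2a₀=80 at k=6, so the next step gives (m, d) = (40, 27) again — its k=1 value — and the period has length 6.

[40; 2, 1, 39, 1, 2, 80]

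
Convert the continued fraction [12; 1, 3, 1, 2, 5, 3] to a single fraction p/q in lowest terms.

3056/239

Fold from the inside: start with 3/1.
  5 + 1/3 = 16/3
  2 + 3/16 = 35/16
  1 + 16/35 = 51/35
  3 + 35/51 = 188/51
  1 + 51/188 = 239/188
  12 + 188/239 = 3056/239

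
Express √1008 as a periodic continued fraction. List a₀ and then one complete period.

[31; 1, 2, 1, 62]

a₀ = ⌊√1008⌋ = 31.
With m₀=0, d₀=1 and mₖ₊₁ = dₖaₖ − mₖ, dₖ₊₁ = (n − mₖ₊₁²)/dₖ, aₖ₊₁ = ⌊(a₀+mₖ₊₁)/dₖ₊₁⌋:
  k=1: m=31, d=47, a=1
  k=2: m=16, d=16, a=2
  k=3: m=16, d=47, a=1
  k=4: m=31, d=1, a=62
d=1 and a=2a₀=62 at k=4, so the next step gives (m, d) = (31, 47) again — its k=1 value — and the period has length 4.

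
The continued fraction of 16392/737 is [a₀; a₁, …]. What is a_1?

16392 = 22·737 + 178   →  a_0 = 22
737 = 4·178 + 25   →  a_1 = 4

4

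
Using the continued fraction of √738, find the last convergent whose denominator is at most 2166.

53137/1956

√738 = [27; 6, 54, …] (period length 2).
Convergents:
  p_0/q_0 = 27/1
  p_1/q_1 = 163/6
  p_2/q_2 = 8829/325
  p_3/q_3 = 53137/1956
  p_4/q_4 = 2878227/105949
q_3 = 1956 ≤ 2166 < 105949 = q_4, so the answer is 53137/1956.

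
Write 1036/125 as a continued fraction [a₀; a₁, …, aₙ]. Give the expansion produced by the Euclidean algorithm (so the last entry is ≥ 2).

[8; 3, 2, 8, 2]

1036 = 8×125 + 36
125 = 3×36 + 17
36 = 2×17 + 2
17 = 8×2 + 1
2 = 2×1 + 0  (stop)
So 1036/125 = [8; 3, 2, 8, 2].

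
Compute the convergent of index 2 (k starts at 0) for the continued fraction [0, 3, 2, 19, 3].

2/7

Using pₖ = aₖpₖ₋₁ + pₖ₋₂, qₖ = aₖqₖ₋₁ + qₖ₋₂ (with p₋₁=1, p₋₂=0, q₋₁=0, q₋₂=1):
  k=0: a=0, p=0, q=1
  k=1: a=3, p=1, q=3
  k=2: a=2, p=2, q=7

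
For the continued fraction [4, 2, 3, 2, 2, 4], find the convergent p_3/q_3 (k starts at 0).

Using pₖ = aₖpₖ₋₁ + pₖ₋₂, qₖ = aₖqₖ₋₁ + qₖ₋₂ (with p₋₁=1, p₋₂=0, q₋₁=0, q₋₂=1):
  k=0: a=4, p=4, q=1
  k=1: a=2, p=9, q=2
  k=2: a=3, p=31, q=7
  k=3: a=2, p=71, q=16

71/16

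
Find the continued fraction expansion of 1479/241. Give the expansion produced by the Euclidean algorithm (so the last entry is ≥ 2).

[6; 7, 3, 3, 3]

1479 = 6×241 + 33
241 = 7×33 + 10
33 = 3×10 + 3
10 = 3×3 + 1
3 = 3×1 + 0  (stop)
So 1479/241 = [6; 7, 3, 3, 3].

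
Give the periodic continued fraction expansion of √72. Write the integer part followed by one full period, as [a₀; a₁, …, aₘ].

[8; 2, 16]

a₀ = ⌊√72⌋ = 8.
With m₀=0, d₀=1 and mₖ₊₁ = dₖaₖ − mₖ, dₖ₊₁ = (n − mₖ₊₁²)/dₖ, aₖ₊₁ = ⌊(a₀+mₖ₊₁)/dₖ₊₁⌋:
  k=1: m=8, d=8, a=2
  k=2: m=8, d=1, a=16
d=1 and a=2a₀=16 at k=2, so the next step gives (m, d) = (8, 8) again — its k=1 value — and the period has length 2.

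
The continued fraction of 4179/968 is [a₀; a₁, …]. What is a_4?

1

4179 = 4·968 + 307   →  a_0 = 4
968 = 3·307 + 47   →  a_1 = 3
307 = 6·47 + 25   →  a_2 = 6
47 = 1·25 + 22   →  a_3 = 1
25 = 1·22 + 3   →  a_4 = 1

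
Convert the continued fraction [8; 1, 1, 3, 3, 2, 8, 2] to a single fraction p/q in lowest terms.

8112/947

Using pₖ = aₖpₖ₋₁ + pₖ₋₂ and qₖ = aₖqₖ₋₁ + qₖ₋₂:
  k=0: a=8, p=8, q=1
  k=1: a=1, p=9, q=1
  k=2: a=1, p=17, q=2
  k=3: a=3, p=60, q=7
  k=4: a=3, p=197, q=23
  k=5: a=2, p=454, q=53
  k=6: a=8, p=3829, q=447
  k=7: a=2, p=8112, q=947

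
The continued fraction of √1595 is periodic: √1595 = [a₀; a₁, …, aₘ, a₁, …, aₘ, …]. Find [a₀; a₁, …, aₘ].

a₀ = ⌊√1595⌋ = 39.

[39; 1, 14, 1, 78]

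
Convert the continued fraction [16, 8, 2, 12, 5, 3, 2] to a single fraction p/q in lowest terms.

Fold from the inside: start with 2/1.
  3 + 1/2 = 7/2
  5 + 2/7 = 37/7
  12 + 7/37 = 451/37
  2 + 37/451 = 939/451
  8 + 451/939 = 7963/939
  16 + 939/7963 = 128347/7963

128347/7963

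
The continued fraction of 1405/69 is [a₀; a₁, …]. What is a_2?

1

1405 = 20·69 + 25   →  a_0 = 20
69 = 2·25 + 19   →  a_1 = 2
25 = 1·19 + 6   →  a_2 = 1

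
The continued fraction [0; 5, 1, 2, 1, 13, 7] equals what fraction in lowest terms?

Using pₖ = aₖpₖ₋₁ + pₖ₋₂ and qₖ = aₖqₖ₋₁ + qₖ₋₂:
  k=0: a=0, p=0, q=1
  k=1: a=5, p=1, q=5
  k=2: a=1, p=1, q=6
  k=3: a=2, p=3, q=17
  k=4: a=1, p=4, q=23
  k=5: a=13, p=55, q=316
  k=6: a=7, p=389, q=2235

389/2235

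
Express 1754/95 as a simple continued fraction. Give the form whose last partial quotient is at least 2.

[18; 2, 6, 3, 2]

1754 = 18*95 + 44
95 = 2*44 + 7
44 = 6*7 + 2
7 = 3*2 + 1
2 = 2*1 + 0  (stop)
So 1754/95 = [18; 2, 6, 3, 2].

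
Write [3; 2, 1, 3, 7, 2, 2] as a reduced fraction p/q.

Using pₖ = aₖpₖ₋₁ + pₖ₋₂ and qₖ = aₖqₖ₋₁ + qₖ₋₂:
  k=0: a=3, p=3, q=1
  k=1: a=2, p=7, q=2
  k=2: a=1, p=10, q=3
  k=3: a=3, p=37, q=11
  k=4: a=7, p=269, q=80
  k=5: a=2, p=575, q=171
  k=6: a=2, p=1419, q=422

1419/422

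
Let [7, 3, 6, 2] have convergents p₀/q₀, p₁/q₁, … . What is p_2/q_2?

Using pₖ = aₖpₖ₋₁ + pₖ₋₂, qₖ = aₖqₖ₋₁ + qₖ₋₂ (with p₋₁=1, p₋₂=0, q₋₁=0, q₋₂=1):
  k=0: a=7, p=7, q=1
  k=1: a=3, p=22, q=3
  k=2: a=6, p=139, q=19

139/19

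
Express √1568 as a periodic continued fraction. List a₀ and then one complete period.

a₀ = ⌊√1568⌋ = 39.
With m₀=0, d₀=1 and mₖ₊₁ = dₖaₖ − mₖ, dₖ₊₁ = (n − mₖ₊₁²)/dₖ, aₖ₊₁ = ⌊(a₀+mₖ₊₁)/dₖ₊₁⌋:
  k=1: m=39, d=47, a=1
  k=2: m=8, d=32, a=1
  k=3: m=24, d=31, a=2
  k=4: m=38, d=4, a=19
  k=5: m=38, d=31, a=2
  k=6: m=24, d=32, a=1
  k=7: m=8, d=47, a=1
  k=8: m=39, d=1, a=78
d=1 and a=2a₀=78 at k=8, so the next step gives (m, d) = (39, 47) again — its k=1 value — and the period has length 8.

[39; 1, 1, 2, 19, 2, 1, 1, 78]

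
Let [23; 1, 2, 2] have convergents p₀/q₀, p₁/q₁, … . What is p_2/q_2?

71/3

Using pₖ = aₖpₖ₋₁ + pₖ₋₂, qₖ = aₖqₖ₋₁ + qₖ₋₂ (with p₋₁=1, p₋₂=0, q₋₁=0, q₋₂=1):
  k=0: a=23, p=23, q=1
  k=1: a=1, p=24, q=1
  k=2: a=2, p=71, q=3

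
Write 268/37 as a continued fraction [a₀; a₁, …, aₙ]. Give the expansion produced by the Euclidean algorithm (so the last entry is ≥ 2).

[7; 4, 9]

268 = 7*37 + 9
37 = 4*9 + 1
9 = 9*1 + 0  (stop)
So 268/37 = [7; 4, 9].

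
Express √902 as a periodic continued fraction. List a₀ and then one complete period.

a₀ = ⌊√902⌋ = 30.

[30; 30, 60]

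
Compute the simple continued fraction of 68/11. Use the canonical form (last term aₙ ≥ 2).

[6; 5, 2]

68 = 6×11 + 2
11 = 5×2 + 1
2 = 2×1 + 0  (stop)
So 68/11 = [6; 5, 2].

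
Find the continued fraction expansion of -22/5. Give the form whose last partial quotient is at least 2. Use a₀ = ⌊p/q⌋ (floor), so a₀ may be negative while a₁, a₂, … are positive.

[-5; 1, 1, 2]

-22 = -5×5 + 3
5 = 1×3 + 2
3 = 1×2 + 1
2 = 2×1 + 0  (stop)
So -22/5 = [-5; 1, 1, 2].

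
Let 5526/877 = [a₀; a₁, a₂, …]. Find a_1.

5526 = 6·877 + 264   →  a_0 = 6
877 = 3·264 + 85   →  a_1 = 3

3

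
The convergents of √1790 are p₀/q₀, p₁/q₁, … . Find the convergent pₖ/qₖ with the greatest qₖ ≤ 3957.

√1790 = [42; 3, 4, 8, 4, 3, 84, …] (period length 6).
Convergents:
  p_0/q_0 = 42/1
  p_1/q_1 = 127/3
  p_2/q_2 = 550/13
  p_3/q_3 = 4527/107
  p_4/q_4 = 18658/441
  p_5/q_5 = 60501/1430
  p_6/q_6 = 5100742/120561
q_5 = 1430 ≤ 3957 < 120561 = q_6, so the answer is 60501/1430.

60501/1430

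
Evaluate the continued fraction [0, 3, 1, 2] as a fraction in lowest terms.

3/11

Fold from the inside: start with 2/1.
  1 + 1/2 = 3/2
  3 + 2/3 = 11/3
  0 + 3/11 = 3/11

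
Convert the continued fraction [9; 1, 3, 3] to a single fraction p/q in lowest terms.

127/13

Fold from the inside: start with 3/1.
  3 + 1/3 = 10/3
  1 + 3/10 = 13/10
  9 + 10/13 = 127/13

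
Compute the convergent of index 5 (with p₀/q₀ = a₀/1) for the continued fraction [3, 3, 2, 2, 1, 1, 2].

135/41

Using pₖ = aₖpₖ₋₁ + pₖ₋₂, qₖ = aₖqₖ₋₁ + qₖ₋₂ (with p₋₁=1, p₋₂=0, q₋₁=0, q₋₂=1):
  k=0: a=3, p=3, q=1
  k=1: a=3, p=10, q=3
  k=2: a=2, p=23, q=7
  k=3: a=2, p=56, q=17
  k=4: a=1, p=79, q=24
  k=5: a=1, p=135, q=41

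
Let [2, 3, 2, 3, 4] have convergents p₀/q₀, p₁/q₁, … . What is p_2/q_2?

Using pₖ = aₖpₖ₋₁ + pₖ₋₂, qₖ = aₖqₖ₋₁ + qₖ₋₂ (with p₋₁=1, p₋₂=0, q₋₁=0, q₋₂=1):
  k=0: a=2, p=2, q=1
  k=1: a=3, p=7, q=3
  k=2: a=2, p=16, q=7

16/7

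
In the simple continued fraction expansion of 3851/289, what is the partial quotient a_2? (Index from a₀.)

13

3851 = 13·289 + 94   →  a_0 = 13
289 = 3·94 + 7   →  a_1 = 3
94 = 13·7 + 3   →  a_2 = 13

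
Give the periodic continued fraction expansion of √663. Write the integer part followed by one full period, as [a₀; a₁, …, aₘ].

[25; 1, 2, 1, 50]

a₀ = ⌊√663⌋ = 25.
With m₀=0, d₀=1 and mₖ₊₁ = dₖaₖ − mₖ, dₖ₊₁ = (n − mₖ₊₁²)/dₖ, aₖ₊₁ = ⌊(a₀+mₖ₊₁)/dₖ₊₁⌋:
  k=1: m=25, d=38, a=1
  k=2: m=13, d=13, a=2
  k=3: m=13, d=38, a=1
  k=4: m=25, d=1, a=50
d=1 and a=2a₀=50 at k=4, so the next step gives (m, d) = (25, 38) again — its k=1 value — and the period has length 4.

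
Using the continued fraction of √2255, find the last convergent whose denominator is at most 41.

1757/37

√2255 = [47; 2, 18, 2, 94, …] (period length 4).
Convergents:
  p_0/q_0 = 47/1
  p_1/q_1 = 95/2
  p_2/q_2 = 1757/37
  p_3/q_3 = 3609/76
q_2 = 37 ≤ 41 < 76 = q_3, so the answer is 1757/37.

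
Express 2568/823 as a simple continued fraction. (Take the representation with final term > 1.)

2568 = 3·823 + 99
823 = 8·99 + 31
99 = 3·31 + 6
31 = 5·6 + 1
6 = 6·1 + 0  (stop)
So 2568/823 = [3; 8, 3, 5, 6].

[3; 8, 3, 5, 6]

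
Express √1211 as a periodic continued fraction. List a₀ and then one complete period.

[34; 1, 3, 1, 68]

a₀ = ⌊√1211⌋ = 34.
With m₀=0, d₀=1 and mₖ₊₁ = dₖaₖ − mₖ, dₖ₊₁ = (n − mₖ₊₁²)/dₖ, aₖ₊₁ = ⌊(a₀+mₖ₊₁)/dₖ₊₁⌋:
  k=1: m=34, d=55, a=1
  k=2: m=21, d=14, a=3
  k=3: m=21, d=55, a=1
  k=4: m=34, d=1, a=68
d=1 and a=2a₀=68 at k=4, so the next step gives (m, d) = (34, 55) again — its k=1 value — and the period has length 4.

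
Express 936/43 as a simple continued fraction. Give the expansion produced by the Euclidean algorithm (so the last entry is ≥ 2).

936 = 21·43 + 33
43 = 1·33 + 10
33 = 3·10 + 3
10 = 3·3 + 1
3 = 3·1 + 0  (stop)
So 936/43 = [21; 1, 3, 3, 3].

[21; 1, 3, 3, 3]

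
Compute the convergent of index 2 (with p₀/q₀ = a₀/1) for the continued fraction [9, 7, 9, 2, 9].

585/64

Using pₖ = aₖpₖ₋₁ + pₖ₋₂, qₖ = aₖqₖ₋₁ + qₖ₋₂ (with p₋₁=1, p₋₂=0, q₋₁=0, q₋₂=1):
  k=0: a=9, p=9, q=1
  k=1: a=7, p=64, q=7
  k=2: a=9, p=585, q=64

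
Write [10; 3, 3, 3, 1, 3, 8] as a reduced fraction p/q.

Fold from the inside: start with 8/1.
  3 + 1/8 = 25/8
  1 + 8/25 = 33/25
  3 + 25/33 = 124/33
  3 + 33/124 = 405/124
  3 + 124/405 = 1339/405
  10 + 405/1339 = 13795/1339

13795/1339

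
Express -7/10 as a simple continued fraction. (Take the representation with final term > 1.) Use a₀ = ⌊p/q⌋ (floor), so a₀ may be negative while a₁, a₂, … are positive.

-7 = -1·10 + 3
10 = 3·3 + 1
3 = 3·1 + 0  (stop)
So -7/10 = [-1; 3, 3].

[-1; 3, 3]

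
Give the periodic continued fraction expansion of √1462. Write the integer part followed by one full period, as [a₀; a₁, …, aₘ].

a₀ = ⌊√1462⌋ = 38.
With m₀=0, d₀=1 and mₖ₊₁ = dₖaₖ − mₖ, dₖ₊₁ = (n − mₖ₊₁²)/dₖ, aₖ₊₁ = ⌊(a₀+mₖ₊₁)/dₖ₊₁⌋:
  k=1: m=38, d=18, a=4
  k=2: m=34, d=17, a=4
  k=3: m=34, d=18, a=4
  k=4: m=38, d=1, a=76
d=1 and a=2a₀=76 at k=4, so the next step gives (m, d) = (38, 18) again — its k=1 value — and the period has length 4.

[38; 4, 4, 4, 76]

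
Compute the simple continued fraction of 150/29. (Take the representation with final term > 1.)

[5; 5, 1, 4]

150 = 5·29 + 5
29 = 5·5 + 4
5 = 1·4 + 1
4 = 4·1 + 0  (stop)
So 150/29 = [5; 5, 1, 4].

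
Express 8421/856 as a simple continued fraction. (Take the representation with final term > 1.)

8421 = 9*856 + 717
856 = 1*717 + 139
717 = 5*139 + 22
139 = 6*22 + 7
22 = 3*7 + 1
7 = 7*1 + 0  (stop)
So 8421/856 = [9; 1, 5, 6, 3, 7].

[9; 1, 5, 6, 3, 7]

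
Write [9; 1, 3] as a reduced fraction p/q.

39/4

Using pₖ = aₖpₖ₋₁ + pₖ₋₂ and qₖ = aₖqₖ₋₁ + qₖ₋₂:
  k=0: a=9, p=9, q=1
  k=1: a=1, p=10, q=1
  k=2: a=3, p=39, q=4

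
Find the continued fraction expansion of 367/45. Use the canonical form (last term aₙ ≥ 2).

367 = 8×45 + 7
45 = 6×7 + 3
7 = 2×3 + 1
3 = 3×1 + 0  (stop)
So 367/45 = [8; 6, 2, 3].

[8; 6, 2, 3]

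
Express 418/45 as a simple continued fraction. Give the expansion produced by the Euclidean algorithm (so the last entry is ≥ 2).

[9; 3, 2, 6]

418 = 9*45 + 13
45 = 3*13 + 6
13 = 2*6 + 1
6 = 6*1 + 0  (stop)
So 418/45 = [9; 3, 2, 6].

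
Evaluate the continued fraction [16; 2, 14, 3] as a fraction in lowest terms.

1467/89

Using pₖ = aₖpₖ₋₁ + pₖ₋₂ and qₖ = aₖqₖ₋₁ + qₖ₋₂:
  k=0: a=16, p=16, q=1
  k=1: a=2, p=33, q=2
  k=2: a=14, p=478, q=29
  k=3: a=3, p=1467, q=89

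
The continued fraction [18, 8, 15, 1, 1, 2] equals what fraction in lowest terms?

11400/629

Fold from the inside: start with 2/1.
  1 + 1/2 = 3/2
  1 + 2/3 = 5/3
  15 + 3/5 = 78/5
  8 + 5/78 = 629/78
  18 + 78/629 = 11400/629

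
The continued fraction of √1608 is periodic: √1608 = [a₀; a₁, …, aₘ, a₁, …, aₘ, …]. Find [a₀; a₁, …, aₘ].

a₀ = ⌊√1608⌋ = 40.
With m₀=0, d₀=1 and mₖ₊₁ = dₖaₖ − mₖ, dₖ₊₁ = (n − mₖ₊₁²)/dₖ, aₖ₊₁ = ⌊(a₀+mₖ₊₁)/dₖ₊₁⌋:
  k=1: m=40, d=8, a=10
  k=2: m=40, d=1, a=80
d=1 and a=2a₀=80 at k=2, so the next step gives (m, d) = (40, 8) again — its k=1 value — and the period has length 2.

[40; 10, 80]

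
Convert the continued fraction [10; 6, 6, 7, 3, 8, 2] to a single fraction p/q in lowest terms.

Fold from the inside: start with 2/1.
  8 + 1/2 = 17/2
  3 + 2/17 = 53/17
  7 + 17/53 = 388/53
  6 + 53/388 = 2381/388
  6 + 388/2381 = 14674/2381
  10 + 2381/14674 = 149121/14674

149121/14674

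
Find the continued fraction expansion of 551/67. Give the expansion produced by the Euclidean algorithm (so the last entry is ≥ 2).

[8; 4, 2, 7]

551 = 8·67 + 15
67 = 4·15 + 7
15 = 2·7 + 1
7 = 7·1 + 0  (stop)
So 551/67 = [8; 4, 2, 7].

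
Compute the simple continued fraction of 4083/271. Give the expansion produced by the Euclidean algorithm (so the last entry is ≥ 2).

4083 = 15×271 + 18
271 = 15×18 + 1
18 = 18×1 + 0  (stop)
So 4083/271 = [15; 15, 18].

[15; 15, 18]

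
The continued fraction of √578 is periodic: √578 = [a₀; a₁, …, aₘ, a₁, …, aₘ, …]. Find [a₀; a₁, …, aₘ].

[24; 24, 48]

a₀ = ⌊√578⌋ = 24.
With m₀=0, d₀=1 and mₖ₊₁ = dₖaₖ − mₖ, dₖ₊₁ = (n − mₖ₊₁²)/dₖ, aₖ₊₁ = ⌊(a₀+mₖ₊₁)/dₖ₊₁⌋:
  k=1: m=24, d=2, a=24
  k=2: m=24, d=1, a=48
d=1 and a=2a₀=48 at k=2, so the next step gives (m, d) = (24, 2) again — its k=1 value — and the period has length 2.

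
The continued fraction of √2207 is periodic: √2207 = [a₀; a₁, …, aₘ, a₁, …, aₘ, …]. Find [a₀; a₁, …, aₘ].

a₀ = ⌊√2207⌋ = 46.

[46; 1, 45, 1, 92]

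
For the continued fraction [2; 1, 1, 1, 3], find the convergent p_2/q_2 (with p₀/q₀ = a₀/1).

Using pₖ = aₖpₖ₋₁ + pₖ₋₂, qₖ = aₖqₖ₋₁ + qₖ₋₂ (with p₋₁=1, p₋₂=0, q₋₁=0, q₋₂=1):
  k=0: a=2, p=2, q=1
  k=1: a=1, p=3, q=1
  k=2: a=1, p=5, q=2

5/2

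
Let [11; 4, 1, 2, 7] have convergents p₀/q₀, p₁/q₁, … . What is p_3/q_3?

Using pₖ = aₖpₖ₋₁ + pₖ₋₂, qₖ = aₖqₖ₋₁ + qₖ₋₂ (with p₋₁=1, p₋₂=0, q₋₁=0, q₋₂=1):
  k=0: a=11, p=11, q=1
  k=1: a=4, p=45, q=4
  k=2: a=1, p=56, q=5
  k=3: a=2, p=157, q=14

157/14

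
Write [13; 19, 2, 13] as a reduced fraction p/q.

6865/526

Using pₖ = aₖpₖ₋₁ + pₖ₋₂ and qₖ = aₖqₖ₋₁ + qₖ₋₂:
  k=0: a=13, p=13, q=1
  k=1: a=19, p=248, q=19
  k=2: a=2, p=509, q=39
  k=3: a=13, p=6865, q=526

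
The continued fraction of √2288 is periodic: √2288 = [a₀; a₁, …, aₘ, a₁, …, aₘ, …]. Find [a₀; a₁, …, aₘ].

[47; 1, 4, 1, 94]

a₀ = ⌊√2288⌋ = 47.
With m₀=0, d₀=1 and mₖ₊₁ = dₖaₖ − mₖ, dₖ₊₁ = (n − mₖ₊₁²)/dₖ, aₖ₊₁ = ⌊(a₀+mₖ₊₁)/dₖ₊₁⌋:
  k=1: m=47, d=79, a=1
  k=2: m=32, d=16, a=4
  k=3: m=32, d=79, a=1
  k=4: m=47, d=1, a=94
d=1 and a=2a₀=94 at k=4, so the next step gives (m, d) = (47, 79) again — its k=1 value — and the period has length 4.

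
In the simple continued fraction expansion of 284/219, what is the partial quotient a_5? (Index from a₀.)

284 = 1·219 + 65   →  a_0 = 1
219 = 3·65 + 24   →  a_1 = 3
65 = 2·24 + 17   →  a_2 = 2
24 = 1·17 + 7   →  a_3 = 1
17 = 2·7 + 3   →  a_4 = 2
7 = 2·3 + 1   →  a_5 = 2

2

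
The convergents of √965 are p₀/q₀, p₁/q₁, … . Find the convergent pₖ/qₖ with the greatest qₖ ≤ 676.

14942/481

√965 = [31; 15, 1, 1, 15, 62, …] (period length 5).
Convergents:
  p_0/q_0 = 31/1
  p_1/q_1 = 466/15
  p_2/q_2 = 497/16
  p_3/q_3 = 963/31
  p_4/q_4 = 14942/481
  p_5/q_5 = 927367/29853
q_4 = 481 ≤ 676 < 29853 = q_5, so the answer is 14942/481.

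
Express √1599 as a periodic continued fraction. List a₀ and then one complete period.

[39; 1, 78]

a₀ = ⌊√1599⌋ = 39.
With m₀=0, d₀=1 and mₖ₊₁ = dₖaₖ − mₖ, dₖ₊₁ = (n − mₖ₊₁²)/dₖ, aₖ₊₁ = ⌊(a₀+mₖ₊₁)/dₖ₊₁⌋:
  k=1: m=39, d=78, a=1
  k=2: m=39, d=1, a=78
d=1 and a=2a₀=78 at k=2, so the next step gives (m, d) = (39, 78) again — its k=1 value — and the period has length 2.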